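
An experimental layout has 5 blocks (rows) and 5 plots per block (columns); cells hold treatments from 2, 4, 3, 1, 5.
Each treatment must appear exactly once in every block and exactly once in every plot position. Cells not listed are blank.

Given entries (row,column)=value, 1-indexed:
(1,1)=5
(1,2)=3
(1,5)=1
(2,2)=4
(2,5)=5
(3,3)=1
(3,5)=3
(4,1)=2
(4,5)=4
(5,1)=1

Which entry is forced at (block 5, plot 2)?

Block 2, plot 1: block 2 has {4, 5} and plot 1 has {2, 1, 5}, leaving only 3.
Block 2, plot 3: block 2 has {4, 3, 5} and plot 3 has {1}, leaving only 2.
Block 1, plot 3: block 1 has {3, 1, 5} and plot 3 has {2, 1}, leaving only 4.
Block 1, plot 4: block 1 has {4, 3, 1, 5} and plot 4 has {}, leaving only 2.
Block 2, plot 4: block 2 has {2, 4, 3, 5} and plot 4 has {2}, leaving only 1.
Block 3, plot 1: block 3 has {3, 1} and plot 1 has {2, 3, 1, 5}, leaving only 4.
Block 3, plot 4: block 3 has {4, 3, 1} and plot 4 has {2, 1}, leaving only 5.
Block 3, plot 2: block 3 has {4, 3, 1, 5} and plot 2 has {4, 3}, leaving only 2.
Block 5 already has {1} and plot 2 already has {2, 4, 3}, so block 5, plot 2 must be 5.

5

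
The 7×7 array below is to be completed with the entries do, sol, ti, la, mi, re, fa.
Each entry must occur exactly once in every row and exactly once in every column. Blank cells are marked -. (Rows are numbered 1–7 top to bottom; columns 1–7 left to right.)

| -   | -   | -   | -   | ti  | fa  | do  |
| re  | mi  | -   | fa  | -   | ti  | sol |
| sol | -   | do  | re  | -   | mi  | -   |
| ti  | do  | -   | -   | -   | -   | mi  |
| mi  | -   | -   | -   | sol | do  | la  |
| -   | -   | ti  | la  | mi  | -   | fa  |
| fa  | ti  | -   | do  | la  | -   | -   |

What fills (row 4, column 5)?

re

Row 1, column 1: row 1 has {do, ti, fa} and column 1 has {sol, ti, mi, re, fa}, leaving only la.
Row 2, column 3: row 2 has {sol, ti, mi, re, fa} and column 3 has {do, ti}, leaving only la.
Row 2, column 5: row 2 has {sol, ti, la, mi, re, fa} and column 5 has {sol, ti, la, mi}, leaving only do.
Row 3, column 5: row 3 has {do, sol, mi, re} and column 5 has {do, sol, ti, la, mi}, leaving only fa.
Row 4 already has {do, ti, mi} and column 5 already has {do, sol, ti, la, mi, fa}, so row 4, column 5 must be re.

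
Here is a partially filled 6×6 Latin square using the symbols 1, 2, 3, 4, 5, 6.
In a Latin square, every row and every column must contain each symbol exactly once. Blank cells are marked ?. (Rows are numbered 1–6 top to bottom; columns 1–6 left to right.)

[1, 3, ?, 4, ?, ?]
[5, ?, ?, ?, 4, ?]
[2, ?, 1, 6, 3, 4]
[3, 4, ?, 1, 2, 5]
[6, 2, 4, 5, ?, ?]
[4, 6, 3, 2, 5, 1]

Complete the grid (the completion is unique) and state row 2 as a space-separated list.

5 1 2 3 4 6

Row 2, column 2: row 2 has {4, 5} and column 2 has {2, 3, 4, 6}, leaving only 1.
Row 2, column 4: row 2 has {1, 4, 5} and column 4 has {1, 2, 4, 5, 6}, leaving only 3.
Row 1, column 5: row 1 has {1, 3, 4} and column 5 has {2, 3, 4, 5}, leaving only 6.
Row 1, column 6: row 1 has {1, 3, 4, 6} and column 6 has {1, 4, 5}, leaving only 2.
Row 2, column 6: row 2 has {1, 3, 4, 5} and column 6 has {1, 2, 4, 5}, leaving only 6.
Row 2, column 3: row 2 has {1, 3, 4, 5, 6} and column 3 has {1, 3, 4}, leaving only 2.
So row 2 reads: 5 1 2 3 4 6.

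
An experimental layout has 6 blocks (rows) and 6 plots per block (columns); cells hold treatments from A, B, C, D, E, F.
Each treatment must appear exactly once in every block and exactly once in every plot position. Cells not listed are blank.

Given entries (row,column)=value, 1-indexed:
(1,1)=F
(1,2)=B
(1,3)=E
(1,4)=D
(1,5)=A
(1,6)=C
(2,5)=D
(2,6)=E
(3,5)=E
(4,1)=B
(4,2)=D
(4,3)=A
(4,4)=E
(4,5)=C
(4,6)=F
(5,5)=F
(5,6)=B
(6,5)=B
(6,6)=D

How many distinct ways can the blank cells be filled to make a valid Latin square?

Block 2, plot 1: eliminating its block and plot leaves {A, C}.
Block 2, plot 2: eliminating its block and plot leaves {A, C, F}.
Block 2, plot 3: eliminating its block and plot leaves {B, C, F}.
Block 2, plot 4: eliminating its block and plot leaves {A, B, C, F}.
Block 3, plot 1: eliminating its block and plot leaves {A, C, D}.
Block 3, plot 2: eliminating its block and plot leaves {A, C, F}.
Block 3, plot 3: eliminating its block and plot leaves {B, C, D, F}.
Block 3, plot 4: eliminating its block and plot leaves {A, B, C, F}.
Block 3, plot 6: eliminating its block and plot leaves {A}.
Block 5, plot 1: eliminating its block and plot leaves {A, C, D, E}.
Block 5, plot 2: eliminating its block and plot leaves {A, C, E}.
Block 5, plot 3: eliminating its block and plot leaves {C, D}.
Block 5, plot 4: eliminating its block and plot leaves {A, C}.
Block 6, plot 1: eliminating its block and plot leaves {A, C, E}.
Block 6, plot 2: eliminating its block and plot leaves {A, C, E, F}.
Block 6, plot 3: eliminating its block and plot leaves {C, F}.
Block 6, plot 4: eliminating its block and plot leaves {A, C, F}.
Enumerating the assignments across these blanks that avoid any block or plot repeat gives 14 completions.

14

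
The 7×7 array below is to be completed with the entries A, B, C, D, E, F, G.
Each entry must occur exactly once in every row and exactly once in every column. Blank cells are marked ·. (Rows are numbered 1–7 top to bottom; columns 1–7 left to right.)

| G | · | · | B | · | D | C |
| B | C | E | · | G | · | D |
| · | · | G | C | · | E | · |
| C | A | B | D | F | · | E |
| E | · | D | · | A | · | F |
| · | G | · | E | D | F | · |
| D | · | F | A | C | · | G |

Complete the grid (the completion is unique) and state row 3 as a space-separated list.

F D G C B E A

Row 3, column 5: row 3 has {C, E, G} and column 5 has {A, C, D, F, G}, leaving only B.
Row 3, column 7: row 3 has {B, C, E, G} and column 7 has {C, D, E, F, G}, leaving only A.
Row 3, column 1: row 3 has {A, B, C, E, G} and column 1 has {B, C, D, E, G}, leaving only F.
Row 3, column 2: row 3 has {A, B, C, E, F, G} and column 2 has {A, C, G}, leaving only D.
So row 3 reads: F D G C B E A.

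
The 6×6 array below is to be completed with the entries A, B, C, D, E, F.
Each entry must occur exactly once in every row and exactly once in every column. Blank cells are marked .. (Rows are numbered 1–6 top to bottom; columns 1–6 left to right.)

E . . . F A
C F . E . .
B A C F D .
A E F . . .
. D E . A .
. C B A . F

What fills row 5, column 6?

Row 1, column 2: row 1 has {A, E, F} and column 2 has {A, C, D, E, F}, leaving only B.
Row 1, column 3: row 1 has {A, B, E, F} and column 3 has {B, C, E, F}, leaving only D.
Row 1, column 4: row 1 has {A, B, D, E, F} and column 4 has {A, E, F}, leaving only C.
Row 2, column 3: row 2 has {C, E, F} and column 3 has {B, C, D, E, F}, leaving only A.
Row 2, column 5: row 2 has {A, C, E, F} and column 5 has {A, D, F}, leaving only B.
Row 2, column 6: row 2 has {A, B, C, E, F} and column 6 has {A, F}, leaving only D.
Row 3, column 6: row 3 has {A, B, C, D, F} and column 6 has {A, D, F}, leaving only E.
Row 4, column 5: row 4 has {A, E, F} and column 5 has {A, B, D, F}, leaving only C.
Row 4, column 6: row 4 has {A, C, E, F} and column 6 has {A, D, E, F}, leaving only B.
Row 5 already has {A, D, E} and column 6 already has {A, B, D, E, F}, so row 5, column 6 must be C.

C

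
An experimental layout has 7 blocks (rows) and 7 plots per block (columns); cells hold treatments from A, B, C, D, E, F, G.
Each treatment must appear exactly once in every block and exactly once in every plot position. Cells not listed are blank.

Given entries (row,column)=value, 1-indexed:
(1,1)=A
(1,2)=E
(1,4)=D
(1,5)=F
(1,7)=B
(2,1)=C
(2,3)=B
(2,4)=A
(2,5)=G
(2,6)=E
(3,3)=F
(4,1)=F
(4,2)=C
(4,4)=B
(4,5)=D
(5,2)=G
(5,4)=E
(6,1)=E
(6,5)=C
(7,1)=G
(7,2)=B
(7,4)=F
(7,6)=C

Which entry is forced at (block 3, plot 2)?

A

Block 1, plot 6: block 1 has {A, B, D, E, F} and plot 6 has {C, E}, leaving only G.
Block 1, plot 3: block 1 has {A, B, D, E, F, G} and plot 3 has {B, F}, leaving only C.
Block 4, plot 6: block 4 has {B, C, D, F} and plot 6 has {C, E, G}, leaving only A.
Block 6, plot 4: block 6 has {C, E} and plot 4 has {A, B, D, E, F}, leaving only G.
Block 3, plot 4: block 3 has {F} and plot 4 has {A, B, D, E, F, G}, leaving only C.
Block 3, plot 2 is narrowed to {A, D}.
If it were D, then block 3, plot 6 would be left with no valid symbol.
So block 3, plot 2 must be A.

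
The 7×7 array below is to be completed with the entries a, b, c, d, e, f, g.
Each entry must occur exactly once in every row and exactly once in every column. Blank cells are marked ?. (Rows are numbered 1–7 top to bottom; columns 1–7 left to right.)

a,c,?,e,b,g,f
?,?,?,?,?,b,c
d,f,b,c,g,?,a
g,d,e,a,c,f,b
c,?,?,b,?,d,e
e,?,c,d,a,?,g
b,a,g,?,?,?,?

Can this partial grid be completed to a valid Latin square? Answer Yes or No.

No

Row 6, column 6: row 6 together with column 6 already contain {a, b, c, d, e, f, g} — every symbol — so nothing can go there. The grid has no valid completion.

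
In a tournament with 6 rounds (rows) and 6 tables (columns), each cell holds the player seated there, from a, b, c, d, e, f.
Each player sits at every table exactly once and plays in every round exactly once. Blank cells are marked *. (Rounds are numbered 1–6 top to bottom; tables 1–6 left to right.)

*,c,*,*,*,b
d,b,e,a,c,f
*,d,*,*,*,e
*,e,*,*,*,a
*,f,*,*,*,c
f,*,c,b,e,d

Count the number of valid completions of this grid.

Round 1, table 1: eliminating its round and table leaves {a, e}.
Round 1, table 3: eliminating its round and table leaves {a, d, f}.
Round 1, table 4: eliminating its round and table leaves {d, e, f}.
Round 1, table 5: eliminating its round and table leaves {a, d, f}.
Round 3, table 1: eliminating its round and table leaves {a, b, c}.
Round 3, table 3: eliminating its round and table leaves {a, b, f}.
Round 3, table 4: eliminating its round and table leaves {c, f}.
Round 3, table 5: eliminating its round and table leaves {a, b, f}.
Round 4, table 1: eliminating its round and table leaves {b, c}.
Round 4, table 3: eliminating its round and table leaves {b, d, f}.
Round 4, table 4: eliminating its round and table leaves {c, d, f}.
Round 4, table 5: eliminating its round and table leaves {b, d, f}.
Round 5, table 1: eliminating its round and table leaves {a, b, e}.
Round 5, table 3: eliminating its round and table leaves {a, b, d}.
Round 5, table 4: eliminating its round and table leaves {d, e}.
Round 5, table 5: eliminating its round and table leaves {a, b, d}.
Round 6, table 2: eliminating its round and table leaves {a}.
Enumerating the assignments across these blanks that avoid any round or table repeat gives 20 completions.

20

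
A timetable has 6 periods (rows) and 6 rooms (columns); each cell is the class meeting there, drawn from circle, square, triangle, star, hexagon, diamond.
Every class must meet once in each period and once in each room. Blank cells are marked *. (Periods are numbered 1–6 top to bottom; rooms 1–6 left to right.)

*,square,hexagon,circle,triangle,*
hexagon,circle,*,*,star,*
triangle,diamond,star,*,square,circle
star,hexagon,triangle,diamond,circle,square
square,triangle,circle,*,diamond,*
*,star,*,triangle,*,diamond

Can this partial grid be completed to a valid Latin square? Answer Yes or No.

Yes

No period or room among the givens repeats a symbol, and propagating forced cells runs into no contradiction.
One valid completion exists (for instance, diamond square hexagon circle triangle star / hexagon circle diamond square star triangle / triangle diamond star hexagon square circle / star hexagon triangle diamond circle square / square triangle circle star diamond hexagon / circle star square triangle hexagon diamond).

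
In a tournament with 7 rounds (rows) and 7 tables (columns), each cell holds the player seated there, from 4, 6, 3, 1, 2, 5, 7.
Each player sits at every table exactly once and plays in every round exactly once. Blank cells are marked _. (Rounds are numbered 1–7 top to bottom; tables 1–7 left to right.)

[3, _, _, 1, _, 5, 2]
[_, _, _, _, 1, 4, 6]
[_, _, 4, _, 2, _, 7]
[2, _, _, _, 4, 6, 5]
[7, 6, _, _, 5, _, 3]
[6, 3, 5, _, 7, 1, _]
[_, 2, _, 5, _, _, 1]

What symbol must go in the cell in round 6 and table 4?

Round 1, table 5: round 1 has {3, 1, 2, 5} and table 5 has {4, 1, 2, 5, 7}, leaving only 6.
Round 1, table 3: round 1 has {6, 3, 1, 2, 5} and table 3 has {4, 5}, leaving only 7.
Round 1, table 2: round 1 has {6, 3, 1, 2, 5, 7} and table 2 has {6, 3, 2}, leaving only 4.
Round 2, table 1: round 2 has {4, 6, 1} and table 1 has {6, 3, 2, 7}, leaving only 5.
Round 2, table 2: round 2 has {4, 6, 1, 5} and table 2 has {4, 6, 3, 2}, leaving only 7.
Round 3, table 1: round 3 has {4, 2, 7} and table 1 has {6, 3, 2, 5, 7}, leaving only 1.
Round 3, table 2: round 3 has {4, 1, 2, 7} and table 2 has {4, 6, 3, 2, 7}, leaving only 5.
Round 3, table 6: round 3 has {4, 1, 2, 5, 7} and table 6 has {4, 6, 1, 5}, leaving only 3.
Round 3, table 4: round 3 has {4, 3, 1, 2, 5, 7} and table 4 has {1, 5}, leaving only 6.
Round 4, table 2: round 4 has {4, 6, 2, 5} and table 2 has {4, 6, 3, 2, 5, 7}, leaving only 1.
Round 4, table 3: round 4 has {4, 6, 1, 2, 5} and table 3 has {4, 5, 7}, leaving only 3.
Round 2, table 3: round 2 has {4, 6, 1, 5, 7} and table 3 has {4, 3, 5, 7}, leaving only 2.
Round 2, table 4: round 2 has {4, 6, 1, 2, 5, 7} and table 4 has {6, 1, 5}, leaving only 3.
Round 4, table 4: round 4 has {4, 6, 3, 1, 2, 5} and table 4 has {6, 3, 1, 5}, leaving only 7.
Round 5, table 3: round 5 has {6, 3, 5, 7} and table 3 has {4, 3, 2, 5, 7}, leaving only 1.
Round 5, table 6: round 5 has {6, 3, 1, 5, 7} and table 6 has {4, 6, 3, 1, 5}, leaving only 2.
Round 5, table 4: round 5 has {6, 3, 1, 2, 5, 7} and table 4 has {6, 3, 1, 5, 7}, leaving only 4.
Round 6 already has {6, 3, 1, 5, 7} and table 4 already has {4, 6, 3, 1, 5, 7}, so round 6, table 4 must be 2.

2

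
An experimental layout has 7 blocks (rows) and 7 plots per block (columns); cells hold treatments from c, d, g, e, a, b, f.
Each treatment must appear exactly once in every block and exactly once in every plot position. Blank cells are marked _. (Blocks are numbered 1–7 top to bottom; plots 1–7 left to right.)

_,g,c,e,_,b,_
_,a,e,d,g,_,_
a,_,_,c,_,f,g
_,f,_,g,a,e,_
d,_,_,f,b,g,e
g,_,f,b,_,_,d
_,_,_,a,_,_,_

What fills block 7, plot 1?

Block 1, plot 1: block 1 has {c, g, e, b} and plot 1 has {d, g, a}, leaving only f.
Block 1, plot 5: block 1 has {c, g, e, b, f} and plot 5 has {g, a, b}, leaving only d.
Block 1, plot 7: block 1 has {c, d, g, e, b, f} and plot 7 has {d, g, e}, leaving only a.
Block 2, plot 6: block 2 has {d, g, e, a} and plot 6 has {g, e, b, f}, leaving only c.
Block 2, plot 1: block 2 has {c, d, g, e, a} and plot 1 has {d, g, a, f}, leaving only b.
Block 2, plot 7: block 2 has {c, d, g, e, a, b} and plot 7 has {d, g, e, a}, leaving only f.
Block 3, plot 5: block 3 has {c, g, a, f} and plot 5 has {d, g, a, b}, leaving only e.
Block 4, plot 1: block 4 has {g, e, a, f} and plot 1 has {d, g, a, b, f}, leaving only c.
Block 7 already has {a} and plot 1 already has {c, d, g, a, b, f}, so block 7, plot 1 must be e.

e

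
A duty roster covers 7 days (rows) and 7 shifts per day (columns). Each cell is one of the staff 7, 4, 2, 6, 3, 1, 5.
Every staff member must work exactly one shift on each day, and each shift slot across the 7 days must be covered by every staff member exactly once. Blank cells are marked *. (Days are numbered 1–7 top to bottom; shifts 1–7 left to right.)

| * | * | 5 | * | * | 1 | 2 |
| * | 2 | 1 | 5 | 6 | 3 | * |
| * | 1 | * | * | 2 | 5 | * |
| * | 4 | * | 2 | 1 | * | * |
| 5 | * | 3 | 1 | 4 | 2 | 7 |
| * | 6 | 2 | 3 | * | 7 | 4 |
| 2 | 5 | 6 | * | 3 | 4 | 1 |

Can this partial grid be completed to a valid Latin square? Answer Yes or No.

Day 2, shift 7: day 2 together with shift 7 already contain {7, 4, 2, 6, 3, 1, 5} — every symbol — so nothing can go there. The grid has no valid completion.

No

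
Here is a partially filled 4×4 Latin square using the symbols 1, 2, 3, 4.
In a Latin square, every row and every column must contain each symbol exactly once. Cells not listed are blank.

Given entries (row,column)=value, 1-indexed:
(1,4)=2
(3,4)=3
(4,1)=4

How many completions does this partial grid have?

8

Row 1, column 1: eliminating its row and column leaves {1, 3}.
Row 1, column 2: eliminating its row and column leaves {1, 3, 4}.
Row 1, column 3: eliminating its row and column leaves {1, 3, 4}.
Row 2, column 1: eliminating its row and column leaves {1, 2, 3}.
Row 2, column 2: eliminating its row and column leaves {1, 2, 3, 4}.
Row 2, column 3: eliminating its row and column leaves {1, 2, 3, 4}.
Row 2, column 4: eliminating its row and column leaves {1, 4}.
Row 3, column 1: eliminating its row and column leaves {1, 2}.
Row 3, column 2: eliminating its row and column leaves {1, 2, 4}.
Row 3, column 3: eliminating its row and column leaves {1, 2, 4}.
Row 4, column 2: eliminating its row and column leaves {1, 2, 3}.
Row 4, column 3: eliminating its row and column leaves {1, 2, 3}.
Row 4, column 4: eliminating its row and column leaves {1}.
Enumerating the assignments across these blanks that avoid any row or column repeat gives 8 completions.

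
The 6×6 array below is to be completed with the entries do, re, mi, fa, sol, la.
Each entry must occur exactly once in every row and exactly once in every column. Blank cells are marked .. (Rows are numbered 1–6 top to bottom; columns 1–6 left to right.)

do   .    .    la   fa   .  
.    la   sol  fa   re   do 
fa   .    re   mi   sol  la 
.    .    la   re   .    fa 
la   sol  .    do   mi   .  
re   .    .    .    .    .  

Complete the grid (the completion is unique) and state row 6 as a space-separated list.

re fa do sol la mi

Row 6, column 4: row 6 has {re} and column 4 has {do, re, mi, fa, la}, leaving only sol.
Row 6, column 6: row 6 has {re, sol} and column 6 has {do, fa, la}, leaving only mi.
Row 1, column 3: row 1 has {do, fa, la} and column 3 has {re, sol, la}, leaving only mi.
Row 1, column 2: row 1 has {do, mi, fa, la} and column 2 has {sol, la}, leaving only re.
Row 1, column 6: row 1 has {do, re, mi, fa, la} and column 6 has {do, mi, fa, la}, leaving only sol.
Row 2, column 1: row 2 has {do, re, fa, sol, la} and column 1 has {do, re, fa, la}, leaving only mi.
Row 3, column 2: row 3 has {re, mi, fa, sol, la} and column 2 has {re, sol, la}, leaving only do.
Row 6, column 2: row 6 has {re, mi, sol} and column 2 has {do, re, sol, la}, leaving only fa.
Row 6, column 3: row 6 has {re, mi, fa, sol} and column 3 has {re, mi, sol, la}, leaving only do.
Row 6, column 5: row 6 has {do, re, mi, fa, sol} and column 5 has {re, mi, fa, sol}, leaving only la.
So row 6 reads: re fa do sol la mi.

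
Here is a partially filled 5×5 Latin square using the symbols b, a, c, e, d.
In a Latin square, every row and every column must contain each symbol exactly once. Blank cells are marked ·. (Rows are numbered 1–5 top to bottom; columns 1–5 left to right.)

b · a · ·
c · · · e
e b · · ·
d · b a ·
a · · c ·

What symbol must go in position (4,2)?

Row 2, column 3: row 2 has {c, e} and column 3 has {b, a}, leaving only d.
Row 2, column 2: row 2 has {c, e, d} and column 2 has {b}, leaving only a.
Row 2, column 4: row 2 has {a, c, e, d} and column 4 has {a, c}, leaving only b.
Row 3, column 3: row 3 has {b, e} and column 3 has {b, a, d}, leaving only c.
Row 3, column 4: row 3 has {b, c, e} and column 4 has {b, a, c}, leaving only d.
Row 1, column 4: row 1 has {b, a} and column 4 has {b, a, c, d}, leaving only e.
Row 3, column 5: row 3 has {b, c, e, d} and column 5 has {e}, leaving only a.
Row 4, column 5: row 4 has {b, a, d} and column 5 has {a, e}, leaving only c.
Row 4 already has {b, a, c, d} and column 2 already has {b, a}, so row 4, column 2 must be e.

e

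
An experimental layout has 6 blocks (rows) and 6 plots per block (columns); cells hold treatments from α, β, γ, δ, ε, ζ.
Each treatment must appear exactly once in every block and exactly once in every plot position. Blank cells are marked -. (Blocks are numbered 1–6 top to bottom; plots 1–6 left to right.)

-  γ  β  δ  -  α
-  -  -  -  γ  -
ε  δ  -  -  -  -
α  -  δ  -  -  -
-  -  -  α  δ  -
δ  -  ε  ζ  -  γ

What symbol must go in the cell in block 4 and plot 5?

Block 1, plot 1: block 1 has {α, β, γ, δ} and plot 1 has {α, δ, ε}, leaving only ζ.
Block 1, plot 5: block 1 has {α, β, γ, δ, ζ} and plot 5 has {γ, δ}, leaving only ε.
Block 2, plot 1: block 2 has {γ} and plot 1 has {α, δ, ε, ζ}, leaving only β.
Block 2, plot 4: block 2 has {β, γ} and plot 4 has {α, δ, ζ}, leaving only ε.
Block 5, plot 1: block 5 has {α, δ} and plot 1 has {α, β, δ, ε, ζ}, leaving only γ.
Block 5, plot 3: block 5 has {α, γ, δ} and plot 3 has {β, δ, ε}, leaving only ζ.
Block 2, plot 3: block 2 has {β, γ, ε} and plot 3 has {β, δ, ε, ζ}, leaving only α.
Block 2, plot 2: block 2 has {α, β, γ, ε} and plot 2 has {γ, δ}, leaving only ζ.
Block 2, plot 6: block 2 has {α, β, γ, ε, ζ} and plot 6 has {α, γ}, leaving only δ.
Block 3, plot 3: block 3 has {δ, ε} and plot 3 has {α, β, δ, ε, ζ}, leaving only γ.
Block 3, plot 4: block 3 has {γ, δ, ε} and plot 4 has {α, δ, ε, ζ}, leaving only β.
Block 3, plot 6: block 3 has {β, γ, δ, ε} and plot 6 has {α, γ, δ}, leaving only ζ.
Block 3, plot 5: block 3 has {β, γ, δ, ε, ζ} and plot 5 has {γ, δ, ε}, leaving only α.
Block 4, plot 4: block 4 has {α, δ} and plot 4 has {α, β, δ, ε, ζ}, leaving only γ.
Block 6, plot 5: block 6 has {γ, δ, ε, ζ} and plot 5 has {α, γ, δ, ε}, leaving only β.
Block 4 already has {α, γ, δ} and plot 5 already has {α, β, γ, δ, ε}, so block 4, plot 5 must be ζ.

ζ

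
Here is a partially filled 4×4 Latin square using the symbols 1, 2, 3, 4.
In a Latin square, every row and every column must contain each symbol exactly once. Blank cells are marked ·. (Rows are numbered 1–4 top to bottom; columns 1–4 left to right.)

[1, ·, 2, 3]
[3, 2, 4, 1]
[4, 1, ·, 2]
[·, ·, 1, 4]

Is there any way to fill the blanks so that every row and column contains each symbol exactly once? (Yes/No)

Yes

No row or column among the givens repeats a symbol, and propagating forced cells runs into no contradiction.
One valid completion exists (for instance, 1 4 2 3 / 3 2 4 1 / 4 1 3 2 / 2 3 1 4).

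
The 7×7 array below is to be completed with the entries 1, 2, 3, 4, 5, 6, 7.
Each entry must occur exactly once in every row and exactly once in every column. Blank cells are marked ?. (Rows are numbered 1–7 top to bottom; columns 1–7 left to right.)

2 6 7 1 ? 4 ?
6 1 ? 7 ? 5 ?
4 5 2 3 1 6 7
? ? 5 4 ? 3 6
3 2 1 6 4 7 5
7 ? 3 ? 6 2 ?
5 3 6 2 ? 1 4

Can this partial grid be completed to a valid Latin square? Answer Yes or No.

No row or column among the givens repeats a symbol, and propagating forced cells runs into no contradiction.
One valid completion exists (for instance, 2 6 7 1 5 4 3 / 6 1 4 7 3 5 2 / 4 5 2 3 1 6 7 / 1 7 5 4 2 3 6 / 3 2 1 6 4 7 5 / 7 4 3 5 6 2 1 / 5 3 6 2 7 1 4).

Yes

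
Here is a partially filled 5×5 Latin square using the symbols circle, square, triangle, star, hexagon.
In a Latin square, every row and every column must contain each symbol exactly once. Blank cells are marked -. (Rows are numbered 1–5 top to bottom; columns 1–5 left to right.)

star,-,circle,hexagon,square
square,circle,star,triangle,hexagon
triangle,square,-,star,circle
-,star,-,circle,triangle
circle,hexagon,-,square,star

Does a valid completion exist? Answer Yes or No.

Yes

No row or column among the givens repeats a symbol, and propagating forced cells runs into no contradiction.
One valid completion exists (for instance, star triangle circle hexagon square / square circle star triangle hexagon / triangle square hexagon star circle / hexagon star square circle triangle / circle hexagon triangle square star).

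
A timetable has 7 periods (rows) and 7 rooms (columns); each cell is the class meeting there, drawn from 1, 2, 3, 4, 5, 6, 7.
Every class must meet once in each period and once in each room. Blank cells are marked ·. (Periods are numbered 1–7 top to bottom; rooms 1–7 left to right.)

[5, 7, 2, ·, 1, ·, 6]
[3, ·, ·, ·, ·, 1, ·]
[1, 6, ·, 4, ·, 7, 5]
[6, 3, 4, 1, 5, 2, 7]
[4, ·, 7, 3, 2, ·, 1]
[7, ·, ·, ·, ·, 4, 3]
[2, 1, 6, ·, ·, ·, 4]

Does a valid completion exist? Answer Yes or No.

No

Period 1, room 4: period 1 together with room 4 already contain {1, 2, 3, 4, 5, 6, 7} — every symbol — so nothing can go there. The grid has no valid completion.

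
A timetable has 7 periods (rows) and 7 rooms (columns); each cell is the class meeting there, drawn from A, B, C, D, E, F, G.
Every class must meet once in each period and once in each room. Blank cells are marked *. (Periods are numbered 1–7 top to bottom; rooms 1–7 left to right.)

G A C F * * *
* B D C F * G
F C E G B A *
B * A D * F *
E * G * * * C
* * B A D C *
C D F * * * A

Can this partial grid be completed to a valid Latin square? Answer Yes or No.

Period 6, room 1: period 6 together with room 1 already contain {A, B, C, D, E, F, G} — every symbol — so nothing can go there. The grid has no valid completion.

No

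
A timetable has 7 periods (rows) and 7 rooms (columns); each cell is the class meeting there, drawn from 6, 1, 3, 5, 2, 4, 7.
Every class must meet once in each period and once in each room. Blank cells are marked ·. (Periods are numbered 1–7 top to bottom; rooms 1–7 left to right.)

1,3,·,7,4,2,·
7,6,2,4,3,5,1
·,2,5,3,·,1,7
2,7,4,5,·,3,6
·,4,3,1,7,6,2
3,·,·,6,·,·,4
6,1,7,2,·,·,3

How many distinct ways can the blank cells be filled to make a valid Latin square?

Period 1, room 3: eliminating its period and room leaves {6}.
Period 1, room 7: eliminating its period and room leaves {5}.
Period 3, room 1: eliminating its period and room leaves {4}.
Period 3, room 5: eliminating its period and room leaves {6}.
Period 4, room 5: eliminating its period and room leaves {1}.
Period 5, room 1: eliminating its period and room leaves {5}.
Period 6, room 2: eliminating its period and room leaves {5}.
Period 6, room 3: eliminating its period and room leaves {1}.
Period 6, room 5: eliminating its period and room leaves {1, 5, 2}.
Period 6, room 6: eliminating its period and room leaves {7}.
Period 7, room 5: eliminating its period and room leaves {5}.
Period 7, room 6: eliminating its period and room leaves {4}.
Only one assignment across all blanks avoids any period or room repeat, giving 1 completion.

1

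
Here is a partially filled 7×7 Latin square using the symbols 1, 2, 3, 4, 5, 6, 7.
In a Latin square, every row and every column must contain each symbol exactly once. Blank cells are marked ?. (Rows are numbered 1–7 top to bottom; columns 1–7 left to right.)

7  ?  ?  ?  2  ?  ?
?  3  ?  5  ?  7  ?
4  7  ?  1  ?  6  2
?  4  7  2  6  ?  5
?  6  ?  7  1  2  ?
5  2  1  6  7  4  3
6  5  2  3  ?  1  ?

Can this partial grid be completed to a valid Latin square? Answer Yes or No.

Row 1, column 2: row 1 has {2, 7} and column 2 has {2, 3, 4, 5, 6, 7}, so it must be 1.
Row 1, column 4: row 1 has {1, 2, 7} and column 4 has {1, 2, 3, 5, 6, 7}, so it must be 4.
Row 1, column 7: row 1 has {1, 2, 4, 7} and column 7 has {2, 3, 5}, so it must be 6.
Row 2, column 5: row 2 has {3, 5, 7} and column 5 has {1, 2, 6, 7}, so it must be 4.
Now row 7, column 5: row 7 together with column 5 already contain {1, 2, 3, 4, 5, 6, 7} — every symbol — so nothing can go there. The grid has no valid completion.

No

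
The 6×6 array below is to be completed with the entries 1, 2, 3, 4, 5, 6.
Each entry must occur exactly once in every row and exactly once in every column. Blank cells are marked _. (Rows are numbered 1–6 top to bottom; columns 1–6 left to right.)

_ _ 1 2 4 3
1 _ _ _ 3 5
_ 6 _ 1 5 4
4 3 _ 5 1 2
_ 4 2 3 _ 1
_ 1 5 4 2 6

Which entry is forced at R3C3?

Row 3 already has {1, 4, 5, 6} and column 3 already has {1, 2, 5}, so row 3, column 3 must be 3.

3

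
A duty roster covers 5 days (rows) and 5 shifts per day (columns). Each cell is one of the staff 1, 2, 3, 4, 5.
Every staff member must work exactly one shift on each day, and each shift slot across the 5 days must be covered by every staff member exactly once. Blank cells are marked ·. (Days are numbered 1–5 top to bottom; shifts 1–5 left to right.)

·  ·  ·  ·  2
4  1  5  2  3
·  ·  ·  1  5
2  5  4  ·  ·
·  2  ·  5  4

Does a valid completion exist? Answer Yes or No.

No day or shift among the givens repeats a symbol, and propagating forced cells runs into no contradiction.
One valid completion exists (for instance, 5 3 1 4 2 / 4 1 5 2 3 / 3 4 2 1 5 / 2 5 4 3 1 / 1 2 3 5 4).

Yes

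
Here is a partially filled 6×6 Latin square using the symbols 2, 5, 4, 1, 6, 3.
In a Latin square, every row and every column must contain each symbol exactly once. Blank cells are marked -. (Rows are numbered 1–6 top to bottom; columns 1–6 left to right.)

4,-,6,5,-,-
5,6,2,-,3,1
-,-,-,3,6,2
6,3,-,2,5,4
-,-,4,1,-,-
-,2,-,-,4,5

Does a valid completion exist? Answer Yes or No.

Row 1, column 2: row 1 has {5, 4, 6} and column 2 has {2, 6, 3}, so it must be 1.
Row 1, column 5: row 1 has {5, 4, 1, 6} and column 5 has {5, 4, 6, 3}, so it must be 2.
Now row 5, column 5: row 5 together with column 5 already contain {2, 5, 4, 1, 6, 3} — every symbol — so nothing can go there. The grid has no valid completion.

No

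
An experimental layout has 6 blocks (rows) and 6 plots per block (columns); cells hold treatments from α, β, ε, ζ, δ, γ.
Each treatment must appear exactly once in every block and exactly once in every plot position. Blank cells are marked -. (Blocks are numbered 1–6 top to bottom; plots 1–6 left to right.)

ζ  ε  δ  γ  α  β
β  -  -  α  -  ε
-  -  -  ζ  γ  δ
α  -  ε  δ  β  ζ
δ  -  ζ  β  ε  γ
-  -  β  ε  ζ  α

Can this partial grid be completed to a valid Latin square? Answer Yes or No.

No block or plot among the givens repeats a symbol, and propagating forced cells runs into no contradiction.
One valid completion exists (for instance, ζ ε δ γ α β / β ζ γ α δ ε / ε β α ζ γ δ / α γ ε δ β ζ / δ α ζ β ε γ / γ δ β ε ζ α).

Yes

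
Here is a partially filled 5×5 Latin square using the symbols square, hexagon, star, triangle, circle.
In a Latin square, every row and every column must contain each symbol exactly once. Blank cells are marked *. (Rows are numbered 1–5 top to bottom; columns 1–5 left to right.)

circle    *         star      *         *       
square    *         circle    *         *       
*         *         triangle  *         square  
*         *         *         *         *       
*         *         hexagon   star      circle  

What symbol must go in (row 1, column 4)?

Row 4, column 3: row 4 has {} and column 3 has {hexagon, star, triangle, circle}, leaving only square.
Row 5, column 1: row 5 has {hexagon, star, circle} and column 1 has {square, circle}, leaving only triangle.
Row 5, column 2: row 5 has {hexagon, star, triangle, circle} and column 2 has {}, leaving only square.
Row 1, column 4 is narrowed to {square, hexagon, triangle}.
If it were hexagon, then row 1, column 5 would be left with no valid symbol.
If it were triangle, then row 1, column 5 would be left with no valid symbol.
So row 1, column 4 must be square.

square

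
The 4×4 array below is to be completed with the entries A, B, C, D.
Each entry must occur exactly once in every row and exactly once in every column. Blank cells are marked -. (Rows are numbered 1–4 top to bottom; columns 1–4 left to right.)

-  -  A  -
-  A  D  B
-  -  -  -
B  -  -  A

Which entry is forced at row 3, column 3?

B

Row 2, column 1: row 2 has {A, B, D} and column 1 has {B}, leaving only C.
Row 1, column 1: row 1 has {A} and column 1 has {B, C}, leaving only D.
Row 1, column 4: row 1 has {A, D} and column 4 has {A, B}, leaving only C.
Row 1, column 2: row 1 has {A, C, D} and column 2 has {A}, leaving only B.
Row 3, column 1: row 3 has {} and column 1 has {B, C, D}, leaving only A.
Row 3, column 4: row 3 has {A} and column 4 has {A, B, C}, leaving only D.
Row 3, column 2: row 3 has {A, D} and column 2 has {A, B}, leaving only C.
Row 3 already has {A, C, D} and column 3 already has {A, D}, so row 3, column 3 must be B.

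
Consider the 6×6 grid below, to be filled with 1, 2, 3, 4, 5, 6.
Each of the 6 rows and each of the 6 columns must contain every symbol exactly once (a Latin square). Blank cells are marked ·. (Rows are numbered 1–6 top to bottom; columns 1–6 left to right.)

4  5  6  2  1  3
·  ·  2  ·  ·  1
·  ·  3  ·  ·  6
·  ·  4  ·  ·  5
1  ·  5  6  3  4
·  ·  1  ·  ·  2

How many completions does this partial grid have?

Row 2, column 1: eliminating its row and column leaves {3, 5, 6}.
Row 2, column 2: eliminating its row and column leaves {3, 4, 6}.
Row 2, column 4: eliminating its row and column leaves {3, 4, 5}.
Row 2, column 5: eliminating its row and column leaves {4, 5, 6}.
Row 3, column 1: eliminating its row and column leaves {2, 5}.
Row 3, column 2: eliminating its row and column leaves {1, 2, 4}.
Row 3, column 4: eliminating its row and column leaves {1, 4, 5}.
Row 3, column 5: eliminating its row and column leaves {2, 4, 5}.
Row 4, column 1: eliminating its row and column leaves {2, 3, 6}.
Row 4, column 2: eliminating its row and column leaves {1, 2, 3, 6}.
Row 4, column 4: eliminating its row and column leaves {1, 3}.
Row 4, column 5: eliminating its row and column leaves {2, 6}.
Row 5, column 2: eliminating its row and column leaves {2}.
Row 6, column 1: eliminating its row and column leaves {3, 5, 6}.
Row 6, column 2: eliminating its row and column leaves {3, 4, 6}.
Row 6, column 4: eliminating its row and column leaves {3, 4, 5}.
Row 6, column 5: eliminating its row and column leaves {4, 5, 6}.
Enumerating the assignments across these blanks that avoid any row or column repeat gives 20 completions.

20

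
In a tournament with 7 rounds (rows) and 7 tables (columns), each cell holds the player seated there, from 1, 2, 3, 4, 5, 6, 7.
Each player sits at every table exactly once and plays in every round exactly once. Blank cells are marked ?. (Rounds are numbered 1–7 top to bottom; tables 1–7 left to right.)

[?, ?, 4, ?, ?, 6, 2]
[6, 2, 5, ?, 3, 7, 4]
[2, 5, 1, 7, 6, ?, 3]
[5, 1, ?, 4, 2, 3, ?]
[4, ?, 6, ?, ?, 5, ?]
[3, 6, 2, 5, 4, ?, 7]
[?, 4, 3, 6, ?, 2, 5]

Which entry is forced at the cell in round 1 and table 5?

5

Round 2, table 4: round 2 has {2, 3, 4, 5, 6, 7} and table 4 has {4, 5, 6, 7}, leaving only 1.
Round 1, table 4: round 1 has {2, 4, 6} and table 4 has {1, 4, 5, 6, 7}, leaving only 3.
Round 1, table 2: round 1 has {2, 3, 4, 6} and table 2 has {1, 2, 4, 5, 6}, leaving only 7.
Round 1, table 1: round 1 has {2, 3, 4, 6, 7} and table 1 has {2, 3, 4, 5, 6}, leaving only 1.
Round 1 already has {1, 2, 3, 4, 6, 7} and table 5 already has {2, 3, 4, 6}, so round 1, table 5 must be 5.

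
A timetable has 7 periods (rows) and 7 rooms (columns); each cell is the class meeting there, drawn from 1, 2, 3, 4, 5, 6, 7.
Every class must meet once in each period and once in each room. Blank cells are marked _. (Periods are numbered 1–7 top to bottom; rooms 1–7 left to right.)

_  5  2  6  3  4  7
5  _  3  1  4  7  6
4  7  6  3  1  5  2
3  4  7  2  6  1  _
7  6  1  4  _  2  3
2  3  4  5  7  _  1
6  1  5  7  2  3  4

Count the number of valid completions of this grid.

Period 1, room 1: eliminating its period and room leaves {1}.
Period 2, room 2: eliminating its period and room leaves {2}.
Period 4, room 7: eliminating its period and room leaves {5}.
Period 5, room 5: eliminating its period and room leaves {5}.
Period 6, room 6: eliminating its period and room leaves {6}.
Only one assignment across all blanks avoids any period or room repeat, giving 1 completion.

1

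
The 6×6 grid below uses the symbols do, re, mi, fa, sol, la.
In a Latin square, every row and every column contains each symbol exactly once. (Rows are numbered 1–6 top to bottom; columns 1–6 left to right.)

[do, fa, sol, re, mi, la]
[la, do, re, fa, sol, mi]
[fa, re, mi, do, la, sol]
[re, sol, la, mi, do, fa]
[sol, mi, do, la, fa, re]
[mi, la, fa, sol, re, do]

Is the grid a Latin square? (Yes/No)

Each row is a permutation of the 6 symbols, and so is each column.

Yes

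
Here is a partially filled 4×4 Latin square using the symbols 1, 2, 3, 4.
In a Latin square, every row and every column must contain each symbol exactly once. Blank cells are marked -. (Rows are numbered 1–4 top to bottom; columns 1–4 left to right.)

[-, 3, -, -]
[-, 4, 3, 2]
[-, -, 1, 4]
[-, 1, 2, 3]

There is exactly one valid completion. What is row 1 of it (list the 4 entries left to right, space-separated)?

2 3 4 1

Row 1, column 3: row 1 has {3} and column 3 has {1, 2, 3}, leaving only 4.
Row 1, column 4: row 1 has {3, 4} and column 4 has {2, 3, 4}, leaving only 1.
Row 1, column 1: row 1 has {1, 3, 4} and column 1 has {}, leaving only 2.
So row 1 reads: 2 3 4 1.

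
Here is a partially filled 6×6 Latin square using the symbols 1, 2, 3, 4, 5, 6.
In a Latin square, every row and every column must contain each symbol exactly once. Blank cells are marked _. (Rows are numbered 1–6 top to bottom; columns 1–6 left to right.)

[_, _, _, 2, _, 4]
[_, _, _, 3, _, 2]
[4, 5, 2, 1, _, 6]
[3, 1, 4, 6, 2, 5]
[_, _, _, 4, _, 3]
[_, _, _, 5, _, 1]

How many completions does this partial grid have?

Row 1, column 1: eliminating its row and column leaves {1, 5, 6}.
Row 1, column 2: eliminating its row and column leaves {3, 6}.
Row 1, column 3: eliminating its row and column leaves {1, 3, 5, 6}.
Row 1, column 5: eliminating its row and column leaves {1, 3, 5, 6}.
Row 2, column 1: eliminating its row and column leaves {1, 5, 6}.
Row 2, column 2: eliminating its row and column leaves {4, 6}.
Row 2, column 3: eliminating its row and column leaves {1, 5, 6}.
Row 2, column 5: eliminating its row and column leaves {1, 4, 5, 6}.
Row 3, column 5: eliminating its row and column leaves {3}.
Row 5, column 1: eliminating its row and column leaves {1, 2, 5, 6}.
Row 5, column 2: eliminating its row and column leaves {2, 6}.
Row 5, column 3: eliminating its row and column leaves {1, 5, 6}.
Row 5, column 5: eliminating its row and column leaves {1, 5, 6}.
Row 6, column 1: eliminating its row and column leaves {2, 6}.
Row 6, column 2: eliminating its row and column leaves {2, 3, 4, 6}.
Row 6, column 3: eliminating its row and column leaves {3, 6}.
Row 6, column 5: eliminating its row and column leaves {3, 4, 6}.
Enumerating the assignments across these blanks that avoid any row or column repeat gives 24 completions.

24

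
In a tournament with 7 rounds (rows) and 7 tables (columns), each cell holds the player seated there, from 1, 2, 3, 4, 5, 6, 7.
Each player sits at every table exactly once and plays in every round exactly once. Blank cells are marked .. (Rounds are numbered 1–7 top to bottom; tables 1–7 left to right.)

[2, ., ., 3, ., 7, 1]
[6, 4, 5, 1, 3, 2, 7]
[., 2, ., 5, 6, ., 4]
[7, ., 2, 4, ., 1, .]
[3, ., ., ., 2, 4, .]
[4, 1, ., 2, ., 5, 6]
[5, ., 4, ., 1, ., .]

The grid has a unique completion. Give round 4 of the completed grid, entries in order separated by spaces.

Round 4, table 5: round 4 has {1, 2, 4, 7} and table 5 has {1, 2, 3, 6}, leaving only 5.
Round 4, table 7: round 4 has {1, 2, 4, 5, 7} and table 7 has {1, 4, 6, 7}, leaving only 3.
Round 4, table 2: round 4 has {1, 2, 3, 4, 5, 7} and table 2 has {1, 2, 4}, leaving only 6.
So round 4 reads: 7 6 2 4 5 1 3.

7 6 2 4 5 1 3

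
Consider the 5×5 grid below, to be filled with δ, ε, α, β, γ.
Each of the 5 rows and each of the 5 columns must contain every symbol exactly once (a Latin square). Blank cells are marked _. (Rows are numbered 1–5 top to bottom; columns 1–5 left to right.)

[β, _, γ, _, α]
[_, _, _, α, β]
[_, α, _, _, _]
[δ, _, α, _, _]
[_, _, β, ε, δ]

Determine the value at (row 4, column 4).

γ

Row 1, column 4: row 1 has {α, β, γ} and column 4 has {ε, α}, leaving only δ.
Row 1, column 2: row 1 has {δ, α, β, γ} and column 2 has {α}, leaving only ε.
Row 5, column 2: row 5 has {δ, ε, β} and column 2 has {ε, α}, leaving only γ.
Row 2, column 2: row 2 has {α, β} and column 2 has {ε, α, γ}, leaving only δ.
Row 2, column 3: row 2 has {δ, α, β} and column 3 has {α, β, γ}, leaving only ε.
Row 2, column 1: row 2 has {δ, ε, α, β} and column 1 has {δ, β}, leaving only γ.
Row 3, column 1: row 3 has {α} and column 1 has {δ, β, γ}, leaving only ε.
Row 3, column 3: row 3 has {ε, α} and column 3 has {ε, α, β, γ}, leaving only δ.
Row 3, column 5: row 3 has {δ, ε, α} and column 5 has {δ, α, β}, leaving only γ.
Row 3, column 4: row 3 has {δ, ε, α, γ} and column 4 has {δ, ε, α}, leaving only β.
Row 4 already has {δ, α} and column 4 already has {δ, ε, α, β}, so row 4, column 4 must be γ.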